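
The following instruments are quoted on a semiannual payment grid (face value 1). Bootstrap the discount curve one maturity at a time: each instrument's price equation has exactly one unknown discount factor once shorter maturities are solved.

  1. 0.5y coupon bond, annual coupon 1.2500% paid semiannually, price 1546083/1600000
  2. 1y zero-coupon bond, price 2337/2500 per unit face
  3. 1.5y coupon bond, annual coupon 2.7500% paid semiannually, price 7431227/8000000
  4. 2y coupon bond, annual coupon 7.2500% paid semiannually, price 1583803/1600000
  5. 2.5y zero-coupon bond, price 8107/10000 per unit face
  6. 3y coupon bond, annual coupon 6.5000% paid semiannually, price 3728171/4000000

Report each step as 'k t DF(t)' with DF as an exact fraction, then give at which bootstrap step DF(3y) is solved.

1 1/2 9603/10000
2 1 2337/2500
3 3/2 4453/5000
4 2 4289/5000
5 5/2 8107/10000
6 3 61/80
DF(3y) is solved at step 6

step 1 [0.5y] bond c/2=1/160: DF=(1546083/1600000 − 1/160·(0))/(1+1/160) = 9603/10000 ≈ 0.960300
step 2 [1y] zero: DF = P = 2337/2500 ≈ 0.934800
step 3 [1.5y] bond c/2=11/800: DF=(7431227/8000000 − 11/800·(0.960300+0.934800))/(1+11/800) = 4453/5000 ≈ 0.890600
step 4 [2y] bond c/2=29/800: DF=(1583803/1600000 − 29/800·(0.960300+0.934800+0.890600))/(1+29/800) = 4289/5000 ≈ 0.857800
step 5 [2.5y] zero: DF = P = 8107/10000 ≈ 0.810700
step 6 [3y] bond c/2=13/400: DF=(3728171/4000000 − 13/400·(0.960300+0.934800+0.890600+0.857800+0.810700))/(1+13/400) = 61/80 ≈ 0.762500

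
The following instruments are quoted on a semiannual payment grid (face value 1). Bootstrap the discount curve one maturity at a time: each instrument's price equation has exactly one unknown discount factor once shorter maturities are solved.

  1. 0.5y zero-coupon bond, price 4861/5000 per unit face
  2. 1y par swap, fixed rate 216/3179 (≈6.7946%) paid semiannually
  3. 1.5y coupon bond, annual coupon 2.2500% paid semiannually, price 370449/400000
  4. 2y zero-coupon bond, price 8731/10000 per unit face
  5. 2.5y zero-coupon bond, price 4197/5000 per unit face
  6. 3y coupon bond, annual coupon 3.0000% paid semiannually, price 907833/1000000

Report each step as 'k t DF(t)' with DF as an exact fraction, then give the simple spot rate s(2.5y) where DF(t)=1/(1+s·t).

1 1/2 4861/5000
2 1 1169/1250
3 3/2 4473/5000
4 2 8731/10000
5 5/2 4197/5000
6 3 8277/10000
s(2.5y) = (1/(4197/5000) − 1)/(5/2) = 1606/20985 ≈ 7.6531%

step 1 [0.5y] zero: DF = P = 4861/5000 ≈ 0.972200
step 2 [1y] swap r/2=108/3179: DF=(1 − 108/3179·(0.972200))/(1+108/3179) = 1169/1250 ≈ 0.935200
step 3 [1.5y] bond c/2=9/800: DF=(370449/400000 − 9/800·(0.972200+0.935200))/(1+9/800) = 4473/5000 ≈ 0.894600
step 4 [2y] zero: DF = P = 8731/10000 ≈ 0.873100
step 5 [2.5y] zero: DF = P = 4197/5000 ≈ 0.839400
step 6 [3y] bond c/2=3/200: DF=(907833/1000000 − 3/200·(0.972200+0.935200+0.894600+0.873100+0.839400))/(1+3/200) = 8277/10000 ≈ 0.827700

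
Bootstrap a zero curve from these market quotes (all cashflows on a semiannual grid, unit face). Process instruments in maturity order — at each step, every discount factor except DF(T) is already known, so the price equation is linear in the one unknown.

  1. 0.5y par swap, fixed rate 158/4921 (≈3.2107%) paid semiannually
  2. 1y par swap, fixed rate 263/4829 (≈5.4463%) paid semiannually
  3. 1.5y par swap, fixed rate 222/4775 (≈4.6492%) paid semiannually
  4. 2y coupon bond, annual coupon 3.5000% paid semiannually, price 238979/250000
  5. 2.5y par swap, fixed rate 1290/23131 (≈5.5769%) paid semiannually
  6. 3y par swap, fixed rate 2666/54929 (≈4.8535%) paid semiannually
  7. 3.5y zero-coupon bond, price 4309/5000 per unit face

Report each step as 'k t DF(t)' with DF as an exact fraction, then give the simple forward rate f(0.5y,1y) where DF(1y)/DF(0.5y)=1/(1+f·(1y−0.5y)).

1 1/2 4921/5000
2 1 4737/5000
3 3/2 4667/5000
4 2 4451/5000
5 5/2 871/1000
6 3 8667/10000
7 7/2 4309/5000
f(0.5y,1y) = ((4921/5000)/(4737/5000) − 1)/(1/2) = 368/4737 ≈ 7.7686%

step 1 [0.5y] swap r/2=79/4921: DF=(1 − 79/4921·(0))/(1+79/4921) = 4921/5000 ≈ 0.984200
step 2 [1y] swap r/2=263/9658: DF=(1 − 263/9658·(0.984200))/(1+263/9658) = 4737/5000 ≈ 0.947400
step 3 [1.5y] swap r/2=111/4775: DF=(1 − 111/4775·(0.984200+0.947400))/(1+111/4775) = 4667/5000 ≈ 0.933400
step 4 [2y] bond c/2=7/400: DF=(238979/250000 − 7/400·(0.984200+0.947400+0.933400))/(1+7/400) = 4451/5000 ≈ 0.890200
step 5 [2.5y] swap r/2=645/23131: DF=(1 − 645/23131·(0.984200+0.947400+0.933400+0.890200))/(1+645/23131) = 871/1000 ≈ 0.871000
step 6 [3y] swap r/2=1333/54929: DF=(1 − 1333/54929·(0.984200+0.947400+0.933400+0.890200+0.871000))/(1+1333/54929) = 8667/10000 ≈ 0.866700
step 7 [3.5y] zero: DF = P = 4309/5000 ≈ 0.861800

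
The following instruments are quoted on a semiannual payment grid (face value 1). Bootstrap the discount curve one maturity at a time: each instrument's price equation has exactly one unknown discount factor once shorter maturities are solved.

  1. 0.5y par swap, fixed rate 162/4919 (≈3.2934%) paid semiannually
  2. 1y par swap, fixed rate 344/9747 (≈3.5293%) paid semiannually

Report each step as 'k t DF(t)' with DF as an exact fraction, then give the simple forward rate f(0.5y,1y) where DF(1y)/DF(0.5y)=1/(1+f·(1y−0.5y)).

step 1 [0.5y] swap r/2=81/4919: DF=(1 − 81/4919·(0))/(1+81/4919) = 4919/5000 ≈ 0.983800
step 2 [1y] swap r/2=172/9747: DF=(1 − 172/9747·(0.983800))/(1+172/9747) = 1207/1250 ≈ 0.965600

1 1/2 4919/5000
2 1 1207/1250
f(0.5y,1y) = ((4919/5000)/(1207/1250) − 1)/(1/2) = 91/2414 ≈ 3.7697%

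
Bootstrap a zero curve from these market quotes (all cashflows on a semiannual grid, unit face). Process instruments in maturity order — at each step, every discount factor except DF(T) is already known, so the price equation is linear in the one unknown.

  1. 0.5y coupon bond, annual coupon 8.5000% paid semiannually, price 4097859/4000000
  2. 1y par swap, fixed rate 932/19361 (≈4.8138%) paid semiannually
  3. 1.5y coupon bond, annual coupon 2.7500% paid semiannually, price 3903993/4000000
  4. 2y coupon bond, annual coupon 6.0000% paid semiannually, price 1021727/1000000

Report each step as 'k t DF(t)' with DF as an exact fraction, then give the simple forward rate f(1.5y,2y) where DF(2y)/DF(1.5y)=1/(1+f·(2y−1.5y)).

step 1 [0.5y] bond c/2=17/400: DF=(4097859/4000000 − 17/400·(0))/(1+17/400) = 9827/10000 ≈ 0.982700
step 2 [1y] swap r/2=466/19361: DF=(1 − 466/19361·(0.982700))/(1+466/19361) = 4767/5000 ≈ 0.953400
step 3 [1.5y] bond c/2=11/800: DF=(3903993/4000000 − 11/800·(0.982700+0.953400))/(1+11/800) = 1873/2000 ≈ 0.936500
step 4 [2y] bond c/2=3/100: DF=(1021727/1000000 − 3/100·(0.982700+0.953400+0.936500))/(1+3/100) = 9083/10000 ≈ 0.908300

1 1/2 9827/10000
2 1 4767/5000
3 3/2 1873/2000
4 2 9083/10000
f(1.5y,2y) = ((1873/2000)/(9083/10000) − 1)/(1/2) = 564/9083 ≈ 6.2094%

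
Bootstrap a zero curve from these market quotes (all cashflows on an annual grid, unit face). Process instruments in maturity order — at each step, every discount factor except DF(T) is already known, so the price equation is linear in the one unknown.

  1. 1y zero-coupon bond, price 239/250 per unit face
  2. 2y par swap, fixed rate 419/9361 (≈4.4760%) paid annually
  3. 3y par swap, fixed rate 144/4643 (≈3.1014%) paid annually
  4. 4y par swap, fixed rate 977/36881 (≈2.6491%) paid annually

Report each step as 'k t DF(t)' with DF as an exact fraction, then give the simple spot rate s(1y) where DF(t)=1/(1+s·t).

step 1 [1y] zero: DF = P = 239/250 ≈ 0.956000
step 2 [2y] swap r/1=419/9361: DF=(1 − 419/9361·(0.956000))/(1+419/9361) = 4581/5000 ≈ 0.916200
step 3 [3y] swap r/1=144/4643: DF=(1 − 144/4643·(0.956000+0.916200))/(1+144/4643) = 571/625 ≈ 0.913600
step 4 [4y] swap r/1=977/36881: DF=(1 − 977/36881·(0.956000+0.916200+0.913600))/(1+977/36881) = 9023/10000 ≈ 0.902300

1 1 239/250
2 2 4581/5000
3 3 571/625
4 4 9023/10000
s(1y) = (1/(239/250) − 1)/(1) = 11/239 ≈ 4.6025%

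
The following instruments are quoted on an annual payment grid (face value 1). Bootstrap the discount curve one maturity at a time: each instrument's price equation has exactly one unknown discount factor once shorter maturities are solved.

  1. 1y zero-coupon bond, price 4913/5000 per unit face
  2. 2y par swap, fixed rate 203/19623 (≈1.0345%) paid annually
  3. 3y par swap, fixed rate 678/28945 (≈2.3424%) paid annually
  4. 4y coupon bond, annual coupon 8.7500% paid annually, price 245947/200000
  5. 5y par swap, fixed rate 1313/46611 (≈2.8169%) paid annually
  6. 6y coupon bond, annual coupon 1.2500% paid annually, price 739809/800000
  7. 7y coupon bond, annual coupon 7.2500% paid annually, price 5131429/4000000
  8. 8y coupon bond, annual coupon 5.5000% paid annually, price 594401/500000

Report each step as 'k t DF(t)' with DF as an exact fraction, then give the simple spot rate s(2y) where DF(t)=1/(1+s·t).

1 1 4913/5000
2 2 9797/10000
3 3 4661/5000
4 4 8979/10000
5 5 8687/10000
6 6 4279/5000
7 7 1029/1250
8 8 7963/10000
s(2y) = (1/(9797/10000) − 1)/(2) = 203/19594 ≈ 1.0360%

step 1 [1y] zero: DF = P = 4913/5000 ≈ 0.982600
step 2 [2y] swap r/1=203/19623: DF=(1 − 203/19623·(0.982600))/(1+203/19623) = 9797/10000 ≈ 0.979700
step 3 [3y] swap r/1=678/28945: DF=(1 − 678/28945·(0.982600+0.979700))/(1+678/28945) = 4661/5000 ≈ 0.932200
step 4 [4y] bond c/1=7/80: DF=(245947/200000 − 7/80·(0.982600+0.979700+0.932200))/(1+7/80) = 8979/10000 ≈ 0.897900
step 5 [5y] swap r/1=1313/46611: DF=(1 − 1313/46611·(0.982600+0.979700+0.932200+0.897900))/(1+1313/46611) = 8687/10000 ≈ 0.868700
step 6 [6y] bond c/1=1/80: DF=(739809/800000 − 1/80·(0.982600+0.979700+0.932200+0.897900+0.868700))/(1+1/80) = 4279/5000 ≈ 0.855800
step 7 [7y] bond c/1=29/400: DF=(5131429/4000000 − 29/400·(0.982600+0.979700+0.932200+0.897900+0.868700+0.855800))/(1+29/400) = 1029/1250 ≈ 0.823200
step 8 [8y] bond c/1=11/200: DF=(594401/500000 − 11/200·(0.982600+0.979700+0.932200+0.897900+0.868700+0.855800+0.823200))/(1+11/200) = 7963/10000 ≈ 0.796300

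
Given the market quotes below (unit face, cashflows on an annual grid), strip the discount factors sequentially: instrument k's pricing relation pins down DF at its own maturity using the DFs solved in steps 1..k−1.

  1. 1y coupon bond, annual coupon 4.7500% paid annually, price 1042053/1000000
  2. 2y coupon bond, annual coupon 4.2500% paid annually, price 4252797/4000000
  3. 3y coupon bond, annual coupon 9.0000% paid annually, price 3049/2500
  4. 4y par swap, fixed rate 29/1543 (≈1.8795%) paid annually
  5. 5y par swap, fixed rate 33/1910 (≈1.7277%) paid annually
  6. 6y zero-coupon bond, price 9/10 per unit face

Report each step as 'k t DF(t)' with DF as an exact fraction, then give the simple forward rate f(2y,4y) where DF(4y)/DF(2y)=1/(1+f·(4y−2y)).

step 1 [1y] bond c/1=19/400: DF=(1042053/1000000 − 19/400·(0))/(1+19/400) = 2487/2500 ≈ 0.994800
step 2 [2y] bond c/1=17/400: DF=(4252797/4000000 − 17/400·(0.994800))/(1+17/400) = 9793/10000 ≈ 0.979300
step 3 [3y] bond c/1=9/100: DF=(3049/2500 − 9/100·(0.994800+0.979300))/(1+9/100) = 9559/10000 ≈ 0.955900
step 4 [4y] swap r/1=29/1543: DF=(1 − 29/1543·(0.994800+0.979300+0.955900))/(1+29/1543) = 371/400 ≈ 0.927500
step 5 [5y] swap r/1=33/1910: DF=(1 − 33/1910·(0.994800+0.979300+0.955900+0.927500))/(1+33/1910) = 367/400 ≈ 0.917500
step 6 [6y] zero: DF = P = 9/10 ≈ 0.900000

1 1 2487/2500
2 2 9793/10000
3 3 9559/10000
4 4 371/400
5 5 367/400
6 6 9/10
f(2y,4y) = ((9793/10000)/(371/400) − 1)/(2) = 37/1325 ≈ 2.7925%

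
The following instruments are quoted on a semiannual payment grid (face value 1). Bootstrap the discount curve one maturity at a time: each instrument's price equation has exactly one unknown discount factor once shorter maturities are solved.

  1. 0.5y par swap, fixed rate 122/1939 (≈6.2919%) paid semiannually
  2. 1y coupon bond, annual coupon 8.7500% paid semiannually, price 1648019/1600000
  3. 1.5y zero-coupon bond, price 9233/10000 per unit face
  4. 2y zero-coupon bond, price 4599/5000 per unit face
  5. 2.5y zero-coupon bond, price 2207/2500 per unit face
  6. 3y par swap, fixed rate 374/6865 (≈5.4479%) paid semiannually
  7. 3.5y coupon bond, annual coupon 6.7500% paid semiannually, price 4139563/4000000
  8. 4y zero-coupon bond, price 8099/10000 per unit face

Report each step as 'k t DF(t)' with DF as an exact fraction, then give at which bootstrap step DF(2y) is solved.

step 1 [0.5y] swap r/2=61/1939: DF=(1 − 61/1939·(0))/(1+61/1939) = 1939/2000 ≈ 0.969500
step 2 [1y] bond c/2=7/160: DF=(1648019/1600000 − 7/160·(0.969500))/(1+7/160) = 4731/5000 ≈ 0.946200
step 3 [1.5y] zero: DF = P = 9233/10000 ≈ 0.923300
step 4 [2y] zero: DF = P = 4599/5000 ≈ 0.919800
step 5 [2.5y] zero: DF = P = 2207/2500 ≈ 0.882800
step 6 [3y] swap r/2=187/6865: DF=(1 − 187/6865·(0.969500+0.946200+0.923300+0.919800+0.882800))/(1+187/6865) = 1063/1250 ≈ 0.850400
step 7 [3.5y] bond c/2=27/800: DF=(4139563/4000000 − 27/800·(0.969500+0.946200+0.923300+0.919800+0.882800+0.850400))/(1+27/800) = 4109/5000 ≈ 0.821800
step 8 [4y] zero: DF = P = 8099/10000 ≈ 0.809900

1 1/2 1939/2000
2 1 4731/5000
3 3/2 9233/10000
4 2 4599/5000
5 5/2 2207/2500
6 3 1063/1250
7 7/2 4109/5000
8 4 8099/10000
DF(2y) is solved at step 4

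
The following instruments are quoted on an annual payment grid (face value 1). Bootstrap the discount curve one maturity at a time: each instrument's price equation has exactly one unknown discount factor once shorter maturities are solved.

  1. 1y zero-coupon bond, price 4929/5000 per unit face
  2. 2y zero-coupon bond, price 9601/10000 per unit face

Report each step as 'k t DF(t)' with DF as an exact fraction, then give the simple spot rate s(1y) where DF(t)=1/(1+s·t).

1 1 4929/5000
2 2 9601/10000
s(1y) = (1/(4929/5000) − 1)/(1) = 71/4929 ≈ 1.4405%

step 1 [1y] zero: DF = P = 4929/5000 ≈ 0.985800
step 2 [2y] zero: DF = P = 9601/10000 ≈ 0.960100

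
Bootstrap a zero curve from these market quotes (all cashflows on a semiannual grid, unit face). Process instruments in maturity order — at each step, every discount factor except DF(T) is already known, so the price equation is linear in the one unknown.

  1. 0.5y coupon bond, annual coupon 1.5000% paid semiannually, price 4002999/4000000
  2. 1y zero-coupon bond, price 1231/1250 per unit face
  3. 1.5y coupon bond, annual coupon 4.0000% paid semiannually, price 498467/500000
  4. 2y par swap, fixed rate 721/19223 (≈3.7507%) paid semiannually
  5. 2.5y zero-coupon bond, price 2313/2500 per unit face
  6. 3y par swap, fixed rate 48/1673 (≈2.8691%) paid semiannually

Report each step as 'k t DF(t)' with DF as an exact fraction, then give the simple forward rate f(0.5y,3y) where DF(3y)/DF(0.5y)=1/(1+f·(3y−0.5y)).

step 1 [0.5y] bond c/2=3/400: DF=(4002999/4000000 − 3/400·(0))/(1+3/400) = 9933/10000 ≈ 0.993300
step 2 [1y] zero: DF = P = 1231/1250 ≈ 0.984800
step 3 [1.5y] bond c/2=1/50: DF=(498467/500000 − 1/50·(0.993300+0.984800))/(1+1/50) = 4693/5000 ≈ 0.938600
step 4 [2y] swap r/2=721/38446: DF=(1 − 721/38446·(0.993300+0.984800+0.938600))/(1+721/38446) = 9279/10000 ≈ 0.927900
step 5 [2.5y] zero: DF = P = 2313/2500 ≈ 0.925200
step 6 [3y] swap r/2=24/1673: DF=(1 − 24/1673·(0.993300+0.984800+0.938600+0.927900+0.925200))/(1+24/1673) = 574/625 ≈ 0.918400

1 1/2 9933/10000
2 1 1231/1250
3 3/2 4693/5000
4 2 9279/10000
5 5/2 2313/2500
6 3 574/625
f(0.5y,3y) = ((9933/10000)/(574/625) − 1)/(5/2) = 107/3280 ≈ 3.2622%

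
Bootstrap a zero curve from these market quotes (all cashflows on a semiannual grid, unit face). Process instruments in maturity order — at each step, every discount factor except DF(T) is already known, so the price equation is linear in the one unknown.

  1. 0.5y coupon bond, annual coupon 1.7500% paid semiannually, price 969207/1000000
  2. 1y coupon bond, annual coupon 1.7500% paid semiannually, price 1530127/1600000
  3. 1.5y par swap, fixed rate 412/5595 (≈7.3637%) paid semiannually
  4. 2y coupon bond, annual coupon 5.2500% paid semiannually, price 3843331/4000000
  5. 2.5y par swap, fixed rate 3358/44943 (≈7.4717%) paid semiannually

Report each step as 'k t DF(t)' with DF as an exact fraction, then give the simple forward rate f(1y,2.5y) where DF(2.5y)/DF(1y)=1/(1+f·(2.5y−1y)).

step 1 [0.5y] bond c/2=7/800: DF=(969207/1000000 − 7/800·(0))/(1+7/800) = 1201/1250 ≈ 0.960800
step 2 [1y] bond c/2=7/800: DF=(1530127/1600000 − 7/800·(0.960800))/(1+7/800) = 9397/10000 ≈ 0.939700
step 3 [1.5y] swap r/2=206/5595: DF=(1 − 206/5595·(0.960800+0.939700))/(1+206/5595) = 897/1000 ≈ 0.897000
step 4 [2y] bond c/2=21/800: DF=(3843331/4000000 − 21/800·(0.960800+0.939700+0.897000))/(1+21/800) = 8647/10000 ≈ 0.864700
step 5 [2.5y] swap r/2=1679/44943: DF=(1 − 1679/44943·(0.960800+0.939700+0.897000+0.864700))/(1+1679/44943) = 8321/10000 ≈ 0.832100

1 1/2 1201/1250
2 1 9397/10000
3 3/2 897/1000
4 2 8647/10000
5 5/2 8321/10000
f(1y,2.5y) = ((9397/10000)/(8321/10000) − 1)/(3/2) = 2152/24963 ≈ 8.6208%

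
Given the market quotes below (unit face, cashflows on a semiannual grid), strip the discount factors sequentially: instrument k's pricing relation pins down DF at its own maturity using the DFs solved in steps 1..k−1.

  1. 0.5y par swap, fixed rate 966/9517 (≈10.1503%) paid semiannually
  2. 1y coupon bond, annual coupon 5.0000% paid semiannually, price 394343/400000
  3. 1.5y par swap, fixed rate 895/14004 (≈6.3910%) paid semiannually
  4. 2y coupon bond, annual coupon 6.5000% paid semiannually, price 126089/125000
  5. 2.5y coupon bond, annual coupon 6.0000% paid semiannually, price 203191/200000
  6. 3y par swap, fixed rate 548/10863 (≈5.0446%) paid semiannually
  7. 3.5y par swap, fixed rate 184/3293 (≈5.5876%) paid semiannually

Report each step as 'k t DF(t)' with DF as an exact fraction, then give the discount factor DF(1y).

step 1 [0.5y] swap r/2=483/9517: DF=(1 − 483/9517·(0))/(1+483/9517) = 9517/10000 ≈ 0.951700
step 2 [1y] bond c/2=1/40: DF=(394343/400000 − 1/40·(0.951700))/(1+1/40) = 4693/5000 ≈ 0.938600
step 3 [1.5y] swap r/2=895/28008: DF=(1 − 895/28008·(0.951700+0.938600))/(1+895/28008) = 1821/2000 ≈ 0.910500
step 4 [2y] bond c/2=13/400: DF=(126089/125000 − 13/400·(0.951700+0.938600+0.910500))/(1+13/400) = 1111/1250 ≈ 0.888800
step 5 [2.5y] bond c/2=3/100: DF=(203191/200000 − 3/100·(0.951700+0.938600+0.910500+0.888800))/(1+3/100) = 8789/10000 ≈ 0.878900
step 6 [3y] swap r/2=274/10863: DF=(1 − 274/10863·(0.951700+0.938600+0.910500+0.888800+0.878900))/(1+274/10863) = 863/1000 ≈ 0.863000
step 7 [3.5y] swap r/2=92/3293: DF=(1 − 92/3293·(0.951700+0.938600+0.910500+0.888800+0.878900+0.863000))/(1+92/3293) = 2063/2500 ≈ 0.825200

1 1/2 9517/10000
2 1 4693/5000
3 3/2 1821/2000
4 2 1111/1250
5 5/2 8789/10000
6 3 863/1000
7 7/2 2063/2500
DF(1y) = 4693/5000 ≈ 0.938600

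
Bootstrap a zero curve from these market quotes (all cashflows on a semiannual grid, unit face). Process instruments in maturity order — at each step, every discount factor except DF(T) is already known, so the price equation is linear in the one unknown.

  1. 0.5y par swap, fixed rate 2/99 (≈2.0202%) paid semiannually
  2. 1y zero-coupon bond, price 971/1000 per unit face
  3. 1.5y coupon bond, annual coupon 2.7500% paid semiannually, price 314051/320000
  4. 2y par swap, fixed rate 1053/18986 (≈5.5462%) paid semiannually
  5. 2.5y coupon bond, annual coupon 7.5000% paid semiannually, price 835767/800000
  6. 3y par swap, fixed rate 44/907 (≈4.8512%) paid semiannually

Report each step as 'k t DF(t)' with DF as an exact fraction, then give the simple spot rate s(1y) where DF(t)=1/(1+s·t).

step 1 [0.5y] swap r/2=1/99: DF=(1 − 1/99·(0))/(1+1/99) = 99/100 ≈ 0.990000
step 2 [1y] zero: DF = P = 971/1000 ≈ 0.971000
step 3 [1.5y] bond c/2=11/800: DF=(314051/320000 − 11/800·(0.990000+0.971000))/(1+11/800) = 1883/2000 ≈ 0.941500
step 4 [2y] swap r/2=1053/37972: DF=(1 − 1053/37972·(0.990000+0.971000+0.941500))/(1+1053/37972) = 8947/10000 ≈ 0.894700
step 5 [2.5y] bond c/2=3/80: DF=(835767/800000 − 3/80·(0.990000+0.971000+0.941500+0.894700))/(1+3/80) = 8697/10000 ≈ 0.869700
step 6 [3y] swap r/2=22/907: DF=(1 − 22/907·(0.990000+0.971000+0.941500+0.894700+0.869700))/(1+22/907) = 4329/5000 ≈ 0.865800

1 1/2 99/100
2 1 971/1000
3 3/2 1883/2000
4 2 8947/10000
5 5/2 8697/10000
6 3 4329/5000
s(1y) = (1/(971/1000) − 1)/(1) = 29/971 ≈ 2.9866%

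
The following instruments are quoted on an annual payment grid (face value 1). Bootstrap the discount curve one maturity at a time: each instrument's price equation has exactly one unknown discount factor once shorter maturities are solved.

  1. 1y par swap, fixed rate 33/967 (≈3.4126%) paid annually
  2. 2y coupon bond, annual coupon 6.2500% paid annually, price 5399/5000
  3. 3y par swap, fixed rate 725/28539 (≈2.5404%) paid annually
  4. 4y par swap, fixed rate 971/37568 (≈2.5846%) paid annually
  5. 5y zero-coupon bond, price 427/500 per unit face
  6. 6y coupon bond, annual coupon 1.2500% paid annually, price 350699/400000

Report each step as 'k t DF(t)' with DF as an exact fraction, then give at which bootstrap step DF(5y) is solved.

1 1 967/1000
2 2 4797/5000
3 3 371/400
4 4 9029/10000
5 5 427/500
6 6 809/1000
DF(5y) is solved at step 5

step 1 [1y] swap r/1=33/967: DF=(1 − 33/967·(0))/(1+33/967) = 967/1000 ≈ 0.967000
step 2 [2y] bond c/1=1/16: DF=(5399/5000 − 1/16·(0.967000))/(1+1/16) = 4797/5000 ≈ 0.959400
step 3 [3y] swap r/1=725/28539: DF=(1 − 725/28539·(0.967000+0.959400))/(1+725/28539) = 371/400 ≈ 0.927500
step 4 [4y] swap r/1=971/37568: DF=(1 − 971/37568·(0.967000+0.959400+0.927500))/(1+971/37568) = 9029/10000 ≈ 0.902900
step 5 [5y] zero: DF = P = 427/500 ≈ 0.854000
step 6 [6y] bond c/1=1/80: DF=(350699/400000 − 1/80·(0.967000+0.959400+0.927500+0.902900+0.854000))/(1+1/80) = 809/1000 ≈ 0.809000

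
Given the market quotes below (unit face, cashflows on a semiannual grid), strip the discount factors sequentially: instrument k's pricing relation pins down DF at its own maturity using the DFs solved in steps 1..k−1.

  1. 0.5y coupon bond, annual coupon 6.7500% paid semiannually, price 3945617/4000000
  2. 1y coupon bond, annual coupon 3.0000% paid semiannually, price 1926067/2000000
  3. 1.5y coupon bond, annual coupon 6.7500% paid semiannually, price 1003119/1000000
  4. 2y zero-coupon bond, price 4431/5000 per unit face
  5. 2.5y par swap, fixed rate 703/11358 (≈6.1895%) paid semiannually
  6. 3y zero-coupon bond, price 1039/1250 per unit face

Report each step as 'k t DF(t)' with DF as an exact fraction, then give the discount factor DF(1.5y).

1 1/2 4771/5000
2 1 9347/10000
3 3/2 9087/10000
4 2 4431/5000
5 5/2 4297/5000
6 3 1039/1250
DF(1.5y) = 9087/10000 ≈ 0.908700

step 1 [0.5y] bond c/2=27/800: DF=(3945617/4000000 − 27/800·(0))/(1+27/800) = 4771/5000 ≈ 0.954200
step 2 [1y] bond c/2=3/200: DF=(1926067/2000000 − 3/200·(0.954200))/(1+3/200) = 9347/10000 ≈ 0.934700
step 3 [1.5y] bond c/2=27/800: DF=(1003119/1000000 − 27/800·(0.954200+0.934700))/(1+27/800) = 9087/10000 ≈ 0.908700
step 4 [2y] zero: DF = P = 4431/5000 ≈ 0.886200
step 5 [2.5y] swap r/2=703/22716: DF=(1 − 703/22716·(0.954200+0.934700+0.908700+0.886200))/(1+703/22716) = 4297/5000 ≈ 0.859400
step 6 [3y] zero: DF = P = 1039/1250 ≈ 0.831200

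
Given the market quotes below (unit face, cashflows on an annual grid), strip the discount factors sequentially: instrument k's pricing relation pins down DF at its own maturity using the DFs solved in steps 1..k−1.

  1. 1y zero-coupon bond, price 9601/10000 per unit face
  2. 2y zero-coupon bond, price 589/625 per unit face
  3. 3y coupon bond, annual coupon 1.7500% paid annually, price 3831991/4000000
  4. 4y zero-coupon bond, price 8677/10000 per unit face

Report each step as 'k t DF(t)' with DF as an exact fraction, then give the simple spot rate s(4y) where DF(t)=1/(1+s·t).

1 1 9601/10000
2 2 589/625
3 3 568/625
4 4 8677/10000
s(4y) = (1/(8677/10000) − 1)/(4) = 1323/34708 ≈ 3.8118%

step 1 [1y] zero: DF = P = 9601/10000 ≈ 0.960100
step 2 [2y] zero: DF = P = 589/625 ≈ 0.942400
step 3 [3y] bond c/1=7/400: DF=(3831991/4000000 − 7/400·(0.960100+0.942400))/(1+7/400) = 568/625 ≈ 0.908800
step 4 [4y] zero: DF = P = 8677/10000 ≈ 0.867700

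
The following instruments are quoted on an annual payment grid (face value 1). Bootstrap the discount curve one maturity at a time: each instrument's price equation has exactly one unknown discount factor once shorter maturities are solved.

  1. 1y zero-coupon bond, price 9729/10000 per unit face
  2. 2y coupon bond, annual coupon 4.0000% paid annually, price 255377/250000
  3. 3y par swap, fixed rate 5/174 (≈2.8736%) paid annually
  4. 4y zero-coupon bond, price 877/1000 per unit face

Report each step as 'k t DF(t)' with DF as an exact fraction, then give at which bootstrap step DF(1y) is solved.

1 1 9729/10000
2 2 1181/1250
3 3 1837/2000
4 4 877/1000
DF(1y) is solved at step 1

step 1 [1y] zero: DF = P = 9729/10000 ≈ 0.972900
step 2 [2y] bond c/1=1/25: DF=(255377/250000 − 1/25·(0.972900))/(1+1/25) = 1181/1250 ≈ 0.944800
step 3 [3y] swap r/1=5/174: DF=(1 − 5/174·(0.972900+0.944800))/(1+5/174) = 1837/2000 ≈ 0.918500
step 4 [4y] zero: DF = P = 877/1000 ≈ 0.877000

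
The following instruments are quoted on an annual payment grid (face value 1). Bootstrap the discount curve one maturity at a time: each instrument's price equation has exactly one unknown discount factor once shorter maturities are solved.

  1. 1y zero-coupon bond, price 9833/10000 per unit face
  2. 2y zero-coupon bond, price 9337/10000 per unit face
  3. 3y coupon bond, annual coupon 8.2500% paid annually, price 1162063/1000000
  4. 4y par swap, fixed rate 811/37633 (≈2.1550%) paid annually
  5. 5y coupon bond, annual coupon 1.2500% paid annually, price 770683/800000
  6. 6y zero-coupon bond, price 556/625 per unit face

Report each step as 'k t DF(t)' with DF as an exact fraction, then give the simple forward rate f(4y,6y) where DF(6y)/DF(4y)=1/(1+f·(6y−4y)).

step 1 [1y] zero: DF = P = 9833/10000 ≈ 0.983300
step 2 [2y] zero: DF = P = 9337/10000 ≈ 0.933700
step 3 [3y] bond c/1=33/400: DF=(1162063/1000000 − 33/400·(0.983300+0.933700))/(1+33/400) = 4637/5000 ≈ 0.927400
step 4 [4y] swap r/1=811/37633: DF=(1 − 811/37633·(0.983300+0.933700+0.927400))/(1+811/37633) = 9189/10000 ≈ 0.918900
step 5 [5y] bond c/1=1/80: DF=(770683/800000 − 1/80·(0.983300+0.933700+0.927400+0.918900))/(1+1/80) = 181/200 ≈ 0.905000
step 6 [6y] zero: DF = P = 556/625 ≈ 0.889600

1 1 9833/10000
2 2 9337/10000
3 3 4637/5000
4 4 9189/10000
5 5 181/200
6 6 556/625
f(4y,6y) = ((9189/10000)/(556/625) − 1)/(2) = 293/17792 ≈ 1.6468%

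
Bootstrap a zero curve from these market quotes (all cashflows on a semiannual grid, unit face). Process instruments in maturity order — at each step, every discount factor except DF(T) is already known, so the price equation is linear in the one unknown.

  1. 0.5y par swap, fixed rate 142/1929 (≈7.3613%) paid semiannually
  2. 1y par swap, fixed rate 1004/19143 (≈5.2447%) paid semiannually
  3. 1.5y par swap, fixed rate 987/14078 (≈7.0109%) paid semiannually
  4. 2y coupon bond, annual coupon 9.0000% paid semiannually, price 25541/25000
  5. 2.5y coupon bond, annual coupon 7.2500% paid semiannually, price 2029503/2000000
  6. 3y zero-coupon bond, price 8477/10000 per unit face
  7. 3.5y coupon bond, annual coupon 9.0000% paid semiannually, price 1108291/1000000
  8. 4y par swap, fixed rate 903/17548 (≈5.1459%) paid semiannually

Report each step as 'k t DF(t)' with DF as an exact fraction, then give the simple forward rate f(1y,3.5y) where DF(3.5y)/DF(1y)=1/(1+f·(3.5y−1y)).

1 1/2 1929/2000
2 1 4749/5000
3 3/2 9013/10000
4 2 2141/2500
5 5/2 2127/2500
6 3 8477/10000
7 7/2 8293/10000
8 4 4097/5000
f(1y,3.5y) = ((4749/5000)/(8293/10000) − 1)/(5/2) = 482/8293 ≈ 5.8121%

step 1 [0.5y] swap r/2=71/1929: DF=(1 − 71/1929·(0))/(1+71/1929) = 1929/2000 ≈ 0.964500
step 2 [1y] swap r/2=502/19143: DF=(1 − 502/19143·(0.964500))/(1+502/19143) = 4749/5000 ≈ 0.949800
step 3 [1.5y] swap r/2=987/28156: DF=(1 − 987/28156·(0.964500+0.949800))/(1+987/28156) = 9013/10000 ≈ 0.901300
step 4 [2y] bond c/2=9/200: DF=(25541/25000 − 9/200·(0.964500+0.949800+0.901300))/(1+9/200) = 2141/2500 ≈ 0.856400
step 5 [2.5y] bond c/2=29/800: DF=(2029503/2000000 − 29/800·(0.964500+0.949800+0.901300+0.856400))/(1+29/800) = 2127/2500 ≈ 0.850800
step 6 [3y] zero: DF = P = 8477/10000 ≈ 0.847700
step 7 [3.5y] bond c/2=9/200: DF=(1108291/1000000 − 9/200·(0.964500+0.949800+0.901300+0.856400+0.850800+0.847700))/(1+9/200) = 8293/10000 ≈ 0.829300
step 8 [4y] swap r/2=903/35096: DF=(1 − 903/35096·(0.964500+0.949800+0.901300+0.856400+0.850800+0.847700+0.829300))/(1+903/35096) = 4097/5000 ≈ 0.819400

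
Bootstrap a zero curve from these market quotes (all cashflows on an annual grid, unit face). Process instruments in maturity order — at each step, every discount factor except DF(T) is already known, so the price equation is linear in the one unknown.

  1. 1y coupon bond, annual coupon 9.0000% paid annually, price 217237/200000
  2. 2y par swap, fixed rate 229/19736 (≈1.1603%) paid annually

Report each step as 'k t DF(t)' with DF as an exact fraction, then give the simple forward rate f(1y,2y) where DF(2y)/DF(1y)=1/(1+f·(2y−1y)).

step 1 [1y] bond c/1=9/100: DF=(217237/200000 − 9/100·(0))/(1+9/100) = 1993/2000 ≈ 0.996500
step 2 [2y] swap r/1=229/19736: DF=(1 − 229/19736·(0.996500))/(1+229/19736) = 9771/10000 ≈ 0.977100

1 1 1993/2000
2 2 9771/10000
f(1y,2y) = ((1993/2000)/(9771/10000) − 1)/(1) = 194/9771 ≈ 1.9855%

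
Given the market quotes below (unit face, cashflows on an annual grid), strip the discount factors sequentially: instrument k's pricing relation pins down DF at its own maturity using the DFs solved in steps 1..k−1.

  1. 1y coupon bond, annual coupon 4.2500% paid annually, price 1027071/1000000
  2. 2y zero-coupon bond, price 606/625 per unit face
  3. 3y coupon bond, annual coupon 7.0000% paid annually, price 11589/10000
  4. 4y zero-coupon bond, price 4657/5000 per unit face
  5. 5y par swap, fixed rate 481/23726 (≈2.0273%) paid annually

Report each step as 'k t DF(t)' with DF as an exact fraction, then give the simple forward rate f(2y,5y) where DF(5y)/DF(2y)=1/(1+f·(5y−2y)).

1 1 2463/2500
2 2 606/625
3 3 597/625
4 4 4657/5000
5 5 4519/5000
f(2y,5y) = ((606/625)/(4519/5000) − 1)/(3) = 329/13557 ≈ 2.4268%

step 1 [1y] bond c/1=17/400: DF=(1027071/1000000 − 17/400·(0))/(1+17/400) = 2463/2500 ≈ 0.985200
step 2 [2y] zero: DF = P = 606/625 ≈ 0.969600
step 3 [3y] bond c/1=7/100: DF=(11589/10000 − 7/100·(0.985200+0.969600))/(1+7/100) = 597/625 ≈ 0.955200
step 4 [4y] zero: DF = P = 4657/5000 ≈ 0.931400
step 5 [5y] swap r/1=481/23726: DF=(1 − 481/23726·(0.985200+0.969600+0.955200+0.931400))/(1+481/23726) = 4519/5000 ≈ 0.903800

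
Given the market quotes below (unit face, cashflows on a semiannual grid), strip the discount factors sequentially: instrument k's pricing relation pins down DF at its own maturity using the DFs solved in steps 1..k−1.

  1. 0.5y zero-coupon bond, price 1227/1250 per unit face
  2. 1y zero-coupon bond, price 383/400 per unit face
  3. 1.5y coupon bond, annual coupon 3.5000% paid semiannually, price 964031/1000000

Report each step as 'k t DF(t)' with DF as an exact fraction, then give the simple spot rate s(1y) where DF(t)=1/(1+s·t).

1 1/2 1227/1250
2 1 383/400
3 3/2 9141/10000
s(1y) = (1/(383/400) − 1)/(1) = 17/383 ≈ 4.4386%

step 1 [0.5y] zero: DF = P = 1227/1250 ≈ 0.981600
step 2 [1y] zero: DF = P = 383/400 ≈ 0.957500
step 3 [1.5y] bond c/2=7/400: DF=(964031/1000000 − 7/400·(0.981600+0.957500))/(1+7/400) = 9141/10000 ≈ 0.914100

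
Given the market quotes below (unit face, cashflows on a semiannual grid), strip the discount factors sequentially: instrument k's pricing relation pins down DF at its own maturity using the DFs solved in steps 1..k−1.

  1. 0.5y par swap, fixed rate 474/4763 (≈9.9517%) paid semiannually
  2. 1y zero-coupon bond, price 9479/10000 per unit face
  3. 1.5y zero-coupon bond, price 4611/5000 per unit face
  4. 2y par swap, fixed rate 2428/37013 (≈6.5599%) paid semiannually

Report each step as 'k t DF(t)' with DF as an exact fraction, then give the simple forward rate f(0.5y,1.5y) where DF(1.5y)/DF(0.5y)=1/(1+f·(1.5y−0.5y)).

1 1/2 4763/5000
2 1 9479/10000
3 3/2 4611/5000
4 2 4393/5000
f(0.5y,1.5y) = ((4763/5000)/(4611/5000) − 1)/(1) = 152/4611 ≈ 3.2965%

step 1 [0.5y] swap r/2=237/4763: DF=(1 − 237/4763·(0))/(1+237/4763) = 4763/5000 ≈ 0.952600
step 2 [1y] zero: DF = P = 9479/10000 ≈ 0.947900
step 3 [1.5y] zero: DF = P = 4611/5000 ≈ 0.922200
step 4 [2y] swap r/2=1214/37013: DF=(1 − 1214/37013·(0.952600+0.947900+0.922200))/(1+1214/37013) = 4393/5000 ≈ 0.878600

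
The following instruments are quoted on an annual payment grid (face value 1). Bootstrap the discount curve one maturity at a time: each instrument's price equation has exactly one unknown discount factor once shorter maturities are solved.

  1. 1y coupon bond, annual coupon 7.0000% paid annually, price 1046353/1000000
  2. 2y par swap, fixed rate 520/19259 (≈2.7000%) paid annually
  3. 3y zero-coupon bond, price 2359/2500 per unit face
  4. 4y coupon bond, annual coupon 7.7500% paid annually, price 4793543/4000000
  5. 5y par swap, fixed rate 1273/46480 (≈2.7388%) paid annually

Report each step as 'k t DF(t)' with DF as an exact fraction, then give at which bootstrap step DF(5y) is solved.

step 1 [1y] bond c/1=7/100: DF=(1046353/1000000 − 7/100·(0))/(1+7/100) = 9779/10000 ≈ 0.977900
step 2 [2y] swap r/1=520/19259: DF=(1 − 520/19259·(0.977900))/(1+520/19259) = 237/250 ≈ 0.948000
step 3 [3y] zero: DF = P = 2359/2500 ≈ 0.943600
step 4 [4y] bond c/1=31/400: DF=(4793543/4000000 − 31/400·(0.977900+0.948000+0.943600))/(1+31/400) = 4529/5000 ≈ 0.905800
step 5 [5y] swap r/1=1273/46480: DF=(1 − 1273/46480·(0.977900+0.948000+0.943600+0.905800))/(1+1273/46480) = 8727/10000 ≈ 0.872700

1 1 9779/10000
2 2 237/250
3 3 2359/2500
4 4 4529/5000
5 5 8727/10000
DF(5y) is solved at step 5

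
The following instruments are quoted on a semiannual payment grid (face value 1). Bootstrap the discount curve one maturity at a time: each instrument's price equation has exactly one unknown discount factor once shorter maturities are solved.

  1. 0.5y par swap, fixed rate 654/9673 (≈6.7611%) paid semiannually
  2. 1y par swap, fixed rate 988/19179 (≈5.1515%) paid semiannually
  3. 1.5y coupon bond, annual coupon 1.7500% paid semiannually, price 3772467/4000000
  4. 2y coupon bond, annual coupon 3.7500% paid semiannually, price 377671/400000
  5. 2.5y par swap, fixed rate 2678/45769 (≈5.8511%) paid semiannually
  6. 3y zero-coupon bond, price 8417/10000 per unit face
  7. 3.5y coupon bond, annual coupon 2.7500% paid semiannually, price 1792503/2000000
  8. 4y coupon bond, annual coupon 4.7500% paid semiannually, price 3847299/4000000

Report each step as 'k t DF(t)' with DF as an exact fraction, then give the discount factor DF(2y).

1 1/2 9673/10000
2 1 4753/5000
3 3/2 9183/10000
4 2 4373/5000
5 5/2 8661/10000
6 3 8417/10000
7 7/2 4053/5000
8 4 159/200
DF(2y) = 4373/5000 ≈ 0.874600

step 1 [0.5y] swap r/2=327/9673: DF=(1 − 327/9673·(0))/(1+327/9673) = 9673/10000 ≈ 0.967300
step 2 [1y] swap r/2=494/19179: DF=(1 − 494/19179·(0.967300))/(1+494/19179) = 4753/5000 ≈ 0.950600
step 3 [1.5y] bond c/2=7/800: DF=(3772467/4000000 − 7/800·(0.967300+0.950600))/(1+7/800) = 9183/10000 ≈ 0.918300
step 4 [2y] bond c/2=3/160: DF=(377671/400000 − 3/160·(0.967300+0.950600+0.918300))/(1+3/160) = 4373/5000 ≈ 0.874600
step 5 [2.5y] swap r/2=1339/45769: DF=(1 − 1339/45769·(0.967300+0.950600+0.918300+0.874600))/(1+1339/45769) = 8661/10000 ≈ 0.866100
step 6 [3y] zero: DF = P = 8417/10000 ≈ 0.841700
step 7 [3.5y] bond c/2=11/800: DF=(1792503/2000000 − 11/800·(0.967300+0.950600+0.918300+0.874600+0.866100+0.841700))/(1+11/800) = 4053/5000 ≈ 0.810600
step 8 [4y] bond c/2=19/800: DF=(3847299/4000000 − 19/800·(0.967300+0.950600+0.918300+0.874600+0.866100+0.841700+0.810600))/(1+19/800) = 159/200 ≈ 0.795000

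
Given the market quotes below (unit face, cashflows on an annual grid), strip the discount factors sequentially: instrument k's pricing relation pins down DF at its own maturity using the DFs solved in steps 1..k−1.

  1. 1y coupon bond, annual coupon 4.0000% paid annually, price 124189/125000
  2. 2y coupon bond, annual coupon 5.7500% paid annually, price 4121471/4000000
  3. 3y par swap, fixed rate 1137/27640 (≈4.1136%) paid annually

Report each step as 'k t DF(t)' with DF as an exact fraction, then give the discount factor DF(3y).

1 1 9553/10000
2 2 1153/1250
3 3 8863/10000
DF(3y) = 8863/10000 ≈ 0.886300

step 1 [1y] bond c/1=1/25: DF=(124189/125000 − 1/25·(0))/(1+1/25) = 9553/10000 ≈ 0.955300
step 2 [2y] bond c/1=23/400: DF=(4121471/4000000 − 23/400·(0.955300))/(1+23/400) = 1153/1250 ≈ 0.922400
step 3 [3y] swap r/1=1137/27640: DF=(1 − 1137/27640·(0.955300+0.922400))/(1+1137/27640) = 8863/10000 ≈ 0.886300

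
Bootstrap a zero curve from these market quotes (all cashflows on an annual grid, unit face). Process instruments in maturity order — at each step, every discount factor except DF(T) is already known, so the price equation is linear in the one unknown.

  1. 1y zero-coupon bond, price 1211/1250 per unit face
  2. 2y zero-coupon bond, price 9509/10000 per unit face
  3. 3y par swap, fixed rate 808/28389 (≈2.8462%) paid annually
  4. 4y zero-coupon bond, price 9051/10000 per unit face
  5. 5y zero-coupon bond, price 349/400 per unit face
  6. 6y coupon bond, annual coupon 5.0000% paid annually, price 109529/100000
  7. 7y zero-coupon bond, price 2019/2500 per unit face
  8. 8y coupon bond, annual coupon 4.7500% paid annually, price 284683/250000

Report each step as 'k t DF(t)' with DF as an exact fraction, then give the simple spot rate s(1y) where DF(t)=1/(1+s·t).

step 1 [1y] zero: DF = P = 1211/1250 ≈ 0.968800
step 2 [2y] zero: DF = P = 9509/10000 ≈ 0.950900
step 3 [3y] swap r/1=808/28389: DF=(1 − 808/28389·(0.968800+0.950900))/(1+808/28389) = 1149/1250 ≈ 0.919200
step 4 [4y] zero: DF = P = 9051/10000 ≈ 0.905100
step 5 [5y] zero: DF = P = 349/400 ≈ 0.872500
step 6 [6y] bond c/1=1/20: DF=(109529/100000 − 1/20·(0.968800+0.950900+0.919200+0.905100+0.872500))/(1+1/20) = 8233/10000 ≈ 0.823300
step 7 [7y] zero: DF = P = 2019/2500 ≈ 0.807600
step 8 [8y] bond c/1=19/400: DF=(284683/250000 − 19/400·(0.968800+0.950900+0.919200+0.905100+0.872500+0.823300+0.807600))/(1+19/400) = 4019/5000 ≈ 0.803800

1 1 1211/1250
2 2 9509/10000
3 3 1149/1250
4 4 9051/10000
5 5 349/400
6 6 8233/10000
7 7 2019/2500
8 8 4019/5000
s(1y) = (1/(1211/1250) − 1)/(1) = 39/1211 ≈ 3.2205%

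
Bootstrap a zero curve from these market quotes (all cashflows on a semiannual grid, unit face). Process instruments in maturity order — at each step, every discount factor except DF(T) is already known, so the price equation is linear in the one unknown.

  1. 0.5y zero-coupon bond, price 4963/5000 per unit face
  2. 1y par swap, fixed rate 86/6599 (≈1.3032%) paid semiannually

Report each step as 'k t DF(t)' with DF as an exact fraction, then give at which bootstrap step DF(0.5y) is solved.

step 1 [0.5y] zero: DF = P = 4963/5000 ≈ 0.992600
step 2 [1y] swap r/2=43/6599: DF=(1 − 43/6599·(0.992600))/(1+43/6599) = 9871/10000 ≈ 0.987100

1 1/2 4963/5000
2 1 9871/10000
DF(0.5y) is solved at step 1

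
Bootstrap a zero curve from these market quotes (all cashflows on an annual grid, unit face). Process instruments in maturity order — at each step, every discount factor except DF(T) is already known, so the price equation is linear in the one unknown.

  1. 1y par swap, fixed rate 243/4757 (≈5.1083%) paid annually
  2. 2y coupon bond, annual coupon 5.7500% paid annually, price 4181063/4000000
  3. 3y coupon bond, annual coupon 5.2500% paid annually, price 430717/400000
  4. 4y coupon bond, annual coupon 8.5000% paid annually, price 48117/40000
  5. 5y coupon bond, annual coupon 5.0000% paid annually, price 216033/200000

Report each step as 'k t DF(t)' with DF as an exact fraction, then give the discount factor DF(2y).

1 1 4757/5000
2 2 9367/10000
3 3 9289/10000
4 4 111/125
5 5 8523/10000
DF(2y) = 9367/10000 ≈ 0.936700

step 1 [1y] swap r/1=243/4757: DF=(1 − 243/4757·(0))/(1+243/4757) = 4757/5000 ≈ 0.951400
step 2 [2y] bond c/1=23/400: DF=(4181063/4000000 − 23/400·(0.951400))/(1+23/400) = 9367/10000 ≈ 0.936700
step 3 [3y] bond c/1=21/400: DF=(430717/400000 − 21/400·(0.951400+0.936700))/(1+21/400) = 9289/10000 ≈ 0.928900
step 4 [4y] bond c/1=17/200: DF=(48117/40000 − 17/200·(0.951400+0.936700+0.928900))/(1+17/200) = 111/125 ≈ 0.888000
step 5 [5y] bond c/1=1/20: DF=(216033/200000 − 1/20·(0.951400+0.936700+0.928900+0.888000))/(1+1/20) = 8523/10000 ≈ 0.852300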